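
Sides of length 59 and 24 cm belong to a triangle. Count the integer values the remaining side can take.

47

The third side lies in the open interval (35, 83).
Integers from 36 to 82 inclusive: 82 − 36 + 1 = 47.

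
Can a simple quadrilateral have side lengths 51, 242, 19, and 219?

Yes

A quadrilateral exists iff every side is shorter than the sum of the others — equivalently, the longest side is less than the sum of the rest.
Longest side 242 < 289 (sum of the remaining 3), so yes.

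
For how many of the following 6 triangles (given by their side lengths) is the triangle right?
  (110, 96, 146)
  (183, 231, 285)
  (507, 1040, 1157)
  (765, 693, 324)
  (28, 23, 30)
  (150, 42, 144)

4

(110,96,146): 96²+110² = 21316 = 146² → right
(183,231,285): 183²+231² = 86850 > 81225 = 285² → acute
(507,1040,1157): 507²+1040² = 1338649 = 1157² → right
(765,693,324): 324²+693² = 585225 = 765² → right
(28,23,30): 23²+28² = 1313 > 900 = 30² → acute
(150,42,144): 42²+144² = 22500 = 150² → right
4 of the 6 are right.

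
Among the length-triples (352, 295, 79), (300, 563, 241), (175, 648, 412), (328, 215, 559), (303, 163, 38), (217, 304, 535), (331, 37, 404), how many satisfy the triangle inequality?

1

(79,295,352): 79+295 > 352 → valid
(241,300,563): 241+300 ≤ 563 → not valid
(175,412,648): 175+412 ≤ 648 → not valid
(215,328,559): 215+328 ≤ 559 → not valid
(38,163,303): 38+163 ≤ 303 → not valid
(217,304,535): 217+304 ≤ 535 → not valid
(37,331,404): 37+331 ≤ 404 → not valid
1 of the 7 triples forms a triangle.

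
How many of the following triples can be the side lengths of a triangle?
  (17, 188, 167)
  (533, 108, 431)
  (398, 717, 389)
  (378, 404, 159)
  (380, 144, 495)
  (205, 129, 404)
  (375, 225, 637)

(17,167,188): 17+167 ≤ 188 → not valid
(108,431,533): 108+431 > 533 → valid
(389,398,717): 389+398 > 717 → valid
(159,378,404): 159+378 > 404 → valid
(144,380,495): 144+380 > 495 → valid
(129,205,404): 129+205 ≤ 404 → not valid
(225,375,637): 225+375 ≤ 637 → not valid
4 of the 7 triples form a triangle.

4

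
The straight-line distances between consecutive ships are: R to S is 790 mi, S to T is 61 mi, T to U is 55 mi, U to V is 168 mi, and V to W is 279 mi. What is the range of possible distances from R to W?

227 ≤ RW ≤ 1353 mi

The maximum is all hops collinear in one direction: 790 + 61 + 55 + 168 + 279 = 1353.
The longest hop is 790; the others sum to 563. Folding the others back against it leaves at least 790 − 563 = 227.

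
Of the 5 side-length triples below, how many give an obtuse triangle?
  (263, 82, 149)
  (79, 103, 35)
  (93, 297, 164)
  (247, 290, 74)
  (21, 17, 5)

3

(263,82,149): 82+149 ≤ 263, not a triangle
(79,103,35): 35²+79² = 7466 < 10609 = 103² → obtuse
(93,297,164): 93+164 ≤ 297, not a triangle
(247,290,74): 74²+247² = 66485 < 84100 = 290² → obtuse
(21,17,5): 5²+17² = 314 < 441 = 21² → obtuse
3 of the 5 are obtuse.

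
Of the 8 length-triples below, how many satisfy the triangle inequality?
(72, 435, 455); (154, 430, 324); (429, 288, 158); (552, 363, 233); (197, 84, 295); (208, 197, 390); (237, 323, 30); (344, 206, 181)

6

(72,435,455): 72+435 > 455 → valid
(154,324,430): 154+324 > 430 → valid
(158,288,429): 158+288 > 429 → valid
(233,363,552): 233+363 > 552 → valid
(84,197,295): 84+197 ≤ 295 → not valid
(197,208,390): 197+208 > 390 → valid
(30,237,323): 30+237 ≤ 323 → not valid
(181,206,344): 181+206 > 344 → valid
6 of the 8 triples form a triangle.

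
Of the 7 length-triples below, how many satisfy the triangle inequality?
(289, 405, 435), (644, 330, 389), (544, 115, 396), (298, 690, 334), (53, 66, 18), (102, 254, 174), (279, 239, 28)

(289,405,435): 289+405 > 435 → valid
(330,389,644): 330+389 > 644 → valid
(115,396,544): 115+396 ≤ 544 → not valid
(298,334,690): 298+334 ≤ 690 → not valid
(18,53,66): 18+53 > 66 → valid
(102,174,254): 102+174 > 254 → valid
(28,239,279): 28+239 ≤ 279 → not valid
4 of the 7 triples form a triangle.

4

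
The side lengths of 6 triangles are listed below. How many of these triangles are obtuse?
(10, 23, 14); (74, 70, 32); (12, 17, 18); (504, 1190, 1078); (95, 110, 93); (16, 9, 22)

(10,23,14): 10²+14² = 296 < 529 = 23² → obtuse
(74,70,32): 32²+70² = 5924 > 5476 = 74² → acute
(12,17,18): 12²+17² = 433 > 324 = 18² → acute
(504,1190,1078): 504²+1078² = 1416100 = 1190² → right
(95,110,93): 93²+95² = 17674 > 12100 = 110² → acute
(16,9,22): 9²+16² = 337 < 484 = 22² → obtuse
2 of the 6 are obtuse.

2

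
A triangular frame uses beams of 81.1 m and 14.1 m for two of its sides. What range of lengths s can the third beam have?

By the triangle inequality, s must be less than 81.1 + 14.1 = 95.2 and greater than |81.1 − 14.1| = 67.0.

67.0 < s < 95.2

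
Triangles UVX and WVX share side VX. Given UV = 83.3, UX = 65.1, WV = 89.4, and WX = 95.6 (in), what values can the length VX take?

18.2 < VX < 148.4

From triangle UVX: |83.3 − 65.1| < VX < 83.3 + 65.1, i.e. 18.2 < VX < 148.4.
From triangle WVX: 6.2 < VX < 185.0.
Both must hold, so VX lies in the intersection.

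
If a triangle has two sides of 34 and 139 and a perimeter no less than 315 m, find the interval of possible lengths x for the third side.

Triangle inequality alone gives 105 < x < 173.
The perimeter condition gives x ≥ 315 − 34 − 139 = 142.
Intersecting the two: 142 ≤ x < 173.

142 ≤ x < 173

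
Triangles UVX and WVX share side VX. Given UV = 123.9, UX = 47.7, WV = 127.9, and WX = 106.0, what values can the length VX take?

From triangle UVX: |123.9 − 47.7| < VX < 123.9 + 47.7, i.e. 76.2 < VX < 171.6.
From triangle WVX: 21.9 < VX < 233.9.
Both must hold, so VX lies in the intersection.

76.2 < VX < 171.6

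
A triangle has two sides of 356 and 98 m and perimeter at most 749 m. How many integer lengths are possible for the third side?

Triangle inequality: 258 < x < 454. Perimeter ≤ 749 gives x ≤ 749 − 356 − 98 = 295.
So 258 < x ≤ 295; integers 259 through 295: 37 values.

37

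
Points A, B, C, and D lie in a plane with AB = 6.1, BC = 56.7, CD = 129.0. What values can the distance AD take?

The maximum is all hops collinear in one direction: 6.1 + 56.7 + 129.0 = 191.8.
The longest hop is 129.0; the others sum to 62.8. Folding the others back against it leaves at least 129.0 − 62.8 = 66.2.

66.2 ≤ AD ≤ 191.8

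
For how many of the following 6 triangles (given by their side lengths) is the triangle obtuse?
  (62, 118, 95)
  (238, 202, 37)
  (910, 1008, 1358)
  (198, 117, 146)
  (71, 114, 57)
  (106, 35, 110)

(62,118,95): 62²+95² = 12869 < 13924 = 118² → obtuse
(238,202,37): 37²+202² = 42173 < 56644 = 238² → obtuse
(910,1008,1358): 910²+1008² = 1844164 = 1358² → right
(198,117,146): 117²+146² = 35005 < 39204 = 198² → obtuse
(71,114,57): 57²+71² = 8290 < 12996 = 114² → obtuse
(106,35,110): 35²+106² = 12461 > 12100 = 110² → acute
4 of the 6 are obtuse.

4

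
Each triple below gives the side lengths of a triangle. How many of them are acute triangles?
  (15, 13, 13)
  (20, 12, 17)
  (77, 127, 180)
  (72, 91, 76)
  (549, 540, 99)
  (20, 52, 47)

3

(15,13,13): 13²+13² = 338 > 225 = 15² → acute
(20,12,17): 12²+17² = 433 > 400 = 20² → acute
(77,127,180): 77²+127² = 22058 < 32400 = 180² → obtuse
(72,91,76): 72²+76² = 10960 > 8281 = 91² → acute
(549,540,99): 99²+540² = 301401 = 549² → right
(20,52,47): 20²+47² = 2609 < 2704 = 52² → obtuse
3 of the 6 are acute.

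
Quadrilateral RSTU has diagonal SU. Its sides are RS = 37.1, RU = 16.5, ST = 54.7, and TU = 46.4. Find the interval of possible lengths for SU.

20.6 < SU < 53.6

From triangle RSU: |37.1 − 16.5| < SU < 37.1 + 16.5, i.e. 20.6 < SU < 53.6.
From triangle TSU: 8.3 < SU < 101.1.
Both must hold, so SU lies in the intersection.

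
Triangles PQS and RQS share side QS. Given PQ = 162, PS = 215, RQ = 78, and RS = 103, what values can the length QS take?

53 < QS < 181

From triangle PQS: |162 − 215| < QS < 162 + 215, i.e. 53 < QS < 377.
From triangle RQS: 25 < QS < 181.
Both must hold, so QS lies in the intersection.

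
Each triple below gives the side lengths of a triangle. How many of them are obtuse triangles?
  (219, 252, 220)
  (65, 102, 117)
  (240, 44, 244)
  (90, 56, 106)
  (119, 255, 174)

(219,252,220): 219²+220² = 96361 > 63504 = 252² → acute
(65,102,117): 65²+102² = 14629 > 13689 = 117² → acute
(240,44,244): 44²+240² = 59536 = 244² → right
(90,56,106): 56²+90² = 11236 = 106² → right
(119,255,174): 119²+174² = 44437 < 65025 = 255² → obtuse
1 of the 5 is obtuse.

1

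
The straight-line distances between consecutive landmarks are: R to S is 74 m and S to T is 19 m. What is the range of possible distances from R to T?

By the triangle inequality, |74 − 19| ≤ RT ≤ 74 + 19.

55 ≤ RT ≤ 93 m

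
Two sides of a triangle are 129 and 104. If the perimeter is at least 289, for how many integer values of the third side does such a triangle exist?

177

Triangle inequality: 25 < x < 233. Perimeter ≥ 289 gives x ≥ 289 − 129 − 104 = 56.
So 56 ≤ x < 233; integers 56 through 232: 177 values.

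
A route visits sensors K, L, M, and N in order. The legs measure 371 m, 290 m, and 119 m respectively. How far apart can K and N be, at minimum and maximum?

0 ≤ KN ≤ 780 m

The maximum is all hops collinear in one direction: 371 + 290 + 119 = 780.
The longest hop is 371; the others sum to 409. Since 371 ≤ 409, the path can fold back on itself completely, so the minimum distance is 0.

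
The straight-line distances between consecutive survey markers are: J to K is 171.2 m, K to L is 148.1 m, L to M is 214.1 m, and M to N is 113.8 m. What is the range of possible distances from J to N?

The maximum is all hops collinear in one direction: 171.2 + 148.1 + 214.1 + 113.8 = 647.2.
The longest hop is 214.1; the others sum to 433.1. Since 214.1 ≤ 433.1, the path can fold back on itself completely, so the minimum distance is 0.

0 ≤ JN ≤ 647.2 m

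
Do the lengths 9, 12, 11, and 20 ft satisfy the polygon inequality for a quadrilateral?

A quadrilateral exists iff every side is shorter than the sum of the others — equivalently, the longest side is less than the sum of the rest.
Longest side 20 < 32 (sum of the remaining 3), so yes.

Yes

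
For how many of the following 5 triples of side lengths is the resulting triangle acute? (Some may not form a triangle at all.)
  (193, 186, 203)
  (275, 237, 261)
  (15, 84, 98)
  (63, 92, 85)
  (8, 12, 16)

(193,186,203): 186²+193² = 71845 > 41209 = 203² → acute
(275,237,261): 237²+261² = 124290 > 75625 = 275² → acute
(15,84,98): 15²+84² = 7281 < 9604 = 98² → obtuse
(63,92,85): 63²+85² = 11194 > 8464 = 92² → acute
(8,12,16): 8²+12² = 208 < 256 = 16² → obtuse
3 of the 5 are acute.

3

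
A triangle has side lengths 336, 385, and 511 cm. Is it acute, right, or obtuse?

right

Compare the square of the longest side to the sum of squares of the other two: 336² + 385² = 261121 = 511².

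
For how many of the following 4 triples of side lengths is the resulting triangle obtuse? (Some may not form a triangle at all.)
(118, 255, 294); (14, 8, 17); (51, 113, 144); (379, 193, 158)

(118,255,294): 118²+255² = 78949 < 86436 = 294² → obtuse
(14,8,17): 8²+14² = 260 < 289 = 17² → obtuse
(51,113,144): 51²+113² = 15370 < 20736 = 144² → obtuse
(379,193,158): 158+193 ≤ 379, not a triangle
3 of the 4 are obtuse.

3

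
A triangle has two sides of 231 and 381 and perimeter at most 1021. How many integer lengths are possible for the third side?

259

Triangle inequality: 150 < x < 612. Perimeter ≤ 1021 gives x ≤ 1021 − 231 − 381 = 409.
So 150 < x ≤ 409; integers 151 through 409: 259 values.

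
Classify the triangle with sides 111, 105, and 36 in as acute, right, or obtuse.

Compare the square of the longest side to the sum of squares of the other two: 36² + 105² = 12321 = 111².

right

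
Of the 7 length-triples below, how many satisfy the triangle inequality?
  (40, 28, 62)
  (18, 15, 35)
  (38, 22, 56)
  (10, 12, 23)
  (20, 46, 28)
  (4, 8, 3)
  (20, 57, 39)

4

(28,40,62): 28+40 > 62 → valid
(15,18,35): 15+18 ≤ 35 → not valid
(22,38,56): 22+38 > 56 → valid
(10,12,23): 10+12 ≤ 23 → not valid
(20,28,46): 20+28 > 46 → valid
(3,4,8): 3+4 ≤ 8 → not valid
(20,39,57): 20+39 > 57 → valid
4 of the 7 triples form a triangle.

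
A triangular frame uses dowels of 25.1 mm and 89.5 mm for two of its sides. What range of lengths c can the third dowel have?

64.4 < c < 114.6 (mm)

By the triangle inequality, c must be less than 25.1 + 89.5 = 114.6 and greater than |25.1 − 89.5| = 64.4.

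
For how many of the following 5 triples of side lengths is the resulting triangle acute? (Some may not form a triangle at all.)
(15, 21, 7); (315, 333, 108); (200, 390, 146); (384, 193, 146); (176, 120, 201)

(15,21,7): 7²+15² = 274 < 441 = 21² → obtuse
(315,333,108): 108²+315² = 110889 = 333² → right
(200,390,146): 146+200 ≤ 390, not a triangle
(384,193,146): 146+193 ≤ 384, not a triangle
(176,120,201): 120²+176² = 45376 > 40401 = 201² → acute
1 of the 5 is acute.

1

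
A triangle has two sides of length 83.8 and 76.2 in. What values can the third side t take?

7.6 < t < 160.0 (in)

By the triangle inequality, t must be less than 83.8 + 76.2 = 160.0 and greater than |83.8 − 76.2| = 7.6.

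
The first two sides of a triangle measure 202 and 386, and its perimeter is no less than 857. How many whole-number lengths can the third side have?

319

Triangle inequality: 184 < x < 588. Perimeter ≥ 857 gives x ≥ 857 − 202 − 386 = 269.
So 269 ≤ x < 588; integers 269 through 587: 319 values.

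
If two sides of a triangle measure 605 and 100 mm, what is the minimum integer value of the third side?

506

The third side must be strictly greater than |605 − 100| = 505.
The smallest integer above 505 is 506.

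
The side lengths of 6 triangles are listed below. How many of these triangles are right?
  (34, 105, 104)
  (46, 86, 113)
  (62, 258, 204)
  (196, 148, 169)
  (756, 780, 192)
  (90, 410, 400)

(34,105,104): 34²+104² = 11972 > 11025 = 105² → acute
(46,86,113): 46²+86² = 9512 < 12769 = 113² → obtuse
(62,258,204): 62²+204² = 45460 < 66564 = 258² → obtuse
(196,148,169): 148²+169² = 50465 > 38416 = 196² → acute
(756,780,192): 192²+756² = 608400 = 780² → right
(90,410,400): 90²+400² = 168100 = 410² → right
2 of the 6 are right.

2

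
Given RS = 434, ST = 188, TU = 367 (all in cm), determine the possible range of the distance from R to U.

The maximum is all hops collinear in one direction: 434 + 188 + 367 = 989.
The longest hop is 434; the others sum to 555. Since 434 ≤ 555, the path can fold back on itself completely, so the minimum distance is 0.

0 ≤ RU ≤ 989 cm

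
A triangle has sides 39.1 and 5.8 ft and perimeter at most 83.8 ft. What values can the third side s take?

33.3 < s ≤ 38.9

Triangle inequality alone gives 33.3 < s < 44.9.
The perimeter condition gives s ≤ 83.8 − 39.1 − 5.8 = 38.9.
Intersecting the two: 33.3 < s ≤ 38.9.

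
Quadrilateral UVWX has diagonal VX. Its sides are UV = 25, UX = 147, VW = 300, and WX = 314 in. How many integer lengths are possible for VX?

49

From triangle UVX: 122 < VX < 172.
From triangle WVX: 14 < VX < 614.
Intersection: 122 < VX < 172, so integers 123 through 171: 49 values.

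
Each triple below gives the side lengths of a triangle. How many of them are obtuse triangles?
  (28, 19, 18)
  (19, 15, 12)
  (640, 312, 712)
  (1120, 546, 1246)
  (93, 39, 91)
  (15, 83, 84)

1

(28,19,18): 18²+19² = 685 < 784 = 28² → obtuse
(19,15,12): 12²+15² = 369 > 361 = 19² → acute
(640,312,712): 312²+640² = 506944 = 712² → right
(1120,546,1246): 546²+1120² = 1552516 = 1246² → right
(93,39,91): 39²+91² = 9802 > 8649 = 93² → acute
(15,83,84): 15²+83² = 7114 > 7056 = 84² → acute
1 of the 6 is obtuse.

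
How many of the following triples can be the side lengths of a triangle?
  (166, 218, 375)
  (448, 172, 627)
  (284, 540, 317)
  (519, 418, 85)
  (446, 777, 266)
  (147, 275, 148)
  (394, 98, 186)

(166,218,375): 166+218 > 375 → valid
(172,448,627): 172+448 ≤ 627 → not valid
(284,317,540): 284+317 > 540 → valid
(85,418,519): 85+418 ≤ 519 → not valid
(266,446,777): 266+446 ≤ 777 → not valid
(147,148,275): 147+148 > 275 → valid
(98,186,394): 98+186 ≤ 394 → not valid
3 of the 7 triples form a triangle.

3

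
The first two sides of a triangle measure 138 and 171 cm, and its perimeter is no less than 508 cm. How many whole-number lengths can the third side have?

Triangle inequality: 33 < x < 309. Perimeter ≥ 508 gives x ≥ 508 − 138 − 171 = 199.
So 199 ≤ x < 309; integers 199 through 308: 110 values.

110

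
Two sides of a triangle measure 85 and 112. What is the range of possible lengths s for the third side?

27 < s < 197

By the triangle inequality, s must be less than 85 + 112 = 197 and greater than |85 − 112| = 27.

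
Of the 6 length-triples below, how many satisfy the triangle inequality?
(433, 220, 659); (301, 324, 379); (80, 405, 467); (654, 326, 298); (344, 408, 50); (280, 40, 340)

(220,433,659): 220+433 ≤ 659 → not valid
(301,324,379): 301+324 > 379 → valid
(80,405,467): 80+405 > 467 → valid
(298,326,654): 298+326 ≤ 654 → not valid
(50,344,408): 50+344 ≤ 408 → not valid
(40,280,340): 40+280 ≤ 340 → not valid
2 of the 6 triples form a triangle.

2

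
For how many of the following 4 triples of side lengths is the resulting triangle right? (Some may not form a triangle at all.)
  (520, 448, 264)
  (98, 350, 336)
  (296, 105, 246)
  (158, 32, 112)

2

(520,448,264): 264²+448² = 270400 = 520² → right
(98,350,336): 98²+336² = 122500 = 350² → right
(296,105,246): 105²+246² = 71541 < 87616 = 296² → obtuse
(158,32,112): 32+112 ≤ 158, not a triangle
2 of the 4 are right.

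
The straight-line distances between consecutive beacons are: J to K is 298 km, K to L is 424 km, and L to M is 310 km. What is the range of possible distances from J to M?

The maximum is all hops collinear in one direction: 298 + 424 + 310 = 1032.
The longest hop is 424; the others sum to 608. Since 424 ≤ 608, the path can fold back on itself completely, so the minimum distance is 0.

0 ≤ JM ≤ 1032 km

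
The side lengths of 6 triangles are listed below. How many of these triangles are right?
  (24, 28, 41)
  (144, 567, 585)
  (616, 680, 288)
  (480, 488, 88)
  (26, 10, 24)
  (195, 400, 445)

5

(24,28,41): 24²+28² = 1360 < 1681 = 41² → obtuse
(144,567,585): 144²+567² = 342225 = 585² → right
(616,680,288): 288²+616² = 462400 = 680² → right
(480,488,88): 88²+480² = 238144 = 488² → right
(26,10,24): 10²+24² = 676 = 26² → right
(195,400,445): 195²+400² = 198025 = 445² → right
5 of the 6 are right.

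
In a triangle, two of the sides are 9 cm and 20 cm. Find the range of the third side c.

11 < c < 29 (cm)

By the triangle inequality, c must be less than 9 + 20 = 29 and greater than |9 − 20| = 11.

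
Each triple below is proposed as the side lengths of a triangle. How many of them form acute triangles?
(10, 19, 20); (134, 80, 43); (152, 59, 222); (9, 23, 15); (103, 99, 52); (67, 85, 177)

2

(10,19,20): 10²+19² = 461 > 400 = 20² → acute
(134,80,43): 43+80 ≤ 134, not a triangle
(152,59,222): 59+152 ≤ 222, not a triangle
(9,23,15): 9²+15² = 306 < 529 = 23² → obtuse
(103,99,52): 52²+99² = 12505 > 10609 = 103² → acute
(67,85,177): 67+85 ≤ 177, not a triangle
2 of the 6 are acute.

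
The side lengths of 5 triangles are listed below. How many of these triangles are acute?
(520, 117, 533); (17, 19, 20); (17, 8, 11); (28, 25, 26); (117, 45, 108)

(520,117,533): 117²+520² = 284089 = 533² → right
(17,19,20): 17²+19² = 650 > 400 = 20² → acute
(17,8,11): 8²+11² = 185 < 289 = 17² → obtuse
(28,25,26): 25²+26² = 1301 > 784 = 28² → acute
(117,45,108): 45²+108² = 13689 = 117² → right
2 of the 5 are acute.

2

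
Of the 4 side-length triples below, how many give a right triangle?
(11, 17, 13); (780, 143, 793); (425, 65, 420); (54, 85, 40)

2

(11,17,13): 11²+13² = 290 > 289 = 17² → acute
(780,143,793): 143²+780² = 628849 = 793² → right
(425,65,420): 65²+420² = 180625 = 425² → right
(54,85,40): 40²+54² = 4516 < 7225 = 85² → obtuse
2 of the 4 are right.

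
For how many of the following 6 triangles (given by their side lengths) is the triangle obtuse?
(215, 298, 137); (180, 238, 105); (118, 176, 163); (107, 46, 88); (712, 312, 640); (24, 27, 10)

4

(215,298,137): 137²+215² = 64994 < 88804 = 298² → obtuse
(180,238,105): 105²+180² = 43425 < 56644 = 238² → obtuse
(118,176,163): 118²+163² = 40493 > 30976 = 176² → acute
(107,46,88): 46²+88² = 9860 < 11449 = 107² → obtuse
(712,312,640): 312²+640² = 506944 = 712² → right
(24,27,10): 10²+24² = 676 < 729 = 27² → obtuse
4 of the 6 are obtuse.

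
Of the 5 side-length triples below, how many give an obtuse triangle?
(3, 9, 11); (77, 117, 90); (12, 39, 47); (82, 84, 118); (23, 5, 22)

4

(3,9,11): 3²+9² = 90 < 121 = 11² → obtuse
(77,117,90): 77²+90² = 14029 > 13689 = 117² → acute
(12,39,47): 12²+39² = 1665 < 2209 = 47² → obtuse
(82,84,118): 82²+84² = 13780 < 13924 = 118² → obtuse
(23,5,22): 5²+22² = 509 < 529 = 23² → obtuse
4 of the 5 are obtuse.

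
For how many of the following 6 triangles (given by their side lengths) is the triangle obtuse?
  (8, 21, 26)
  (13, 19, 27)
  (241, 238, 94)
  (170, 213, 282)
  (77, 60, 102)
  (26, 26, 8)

4

(8,21,26): 8²+21² = 505 < 676 = 26² → obtuse
(13,19,27): 13²+19² = 530 < 729 = 27² → obtuse
(241,238,94): 94²+238² = 65480 > 58081 = 241² → acute
(170,213,282): 170²+213² = 74269 < 79524 = 282² → obtuse
(77,60,102): 60²+77² = 9529 < 10404 = 102² → obtuse
(26,26,8): 8²+26² = 740 > 676 = 26² → acute
4 of the 6 are obtuse.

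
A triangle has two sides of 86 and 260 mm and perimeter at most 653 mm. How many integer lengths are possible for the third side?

Triangle inequality: 174 < x < 346. Perimeter ≤ 653 gives x ≤ 653 − 86 − 260 = 307.
So 174 < x ≤ 307; integers 175 through 307: 133 values.

133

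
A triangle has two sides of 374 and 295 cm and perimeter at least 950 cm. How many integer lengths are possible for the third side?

Triangle inequality: 79 < x < 669. Perimeter ≥ 950 gives x ≥ 950 − 374 − 295 = 281.
So 281 ≤ x < 669; integers 281 through 668: 388 values.

388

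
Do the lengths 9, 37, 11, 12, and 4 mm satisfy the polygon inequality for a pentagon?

For a pentagon, each side must be shorter than the sum of the others.
Here the longest side is 37, but the remaining 4 sides sum to only 36.

No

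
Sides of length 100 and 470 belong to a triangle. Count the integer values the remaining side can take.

The third side lies in the open interval (370, 570).
Integers from 371 to 569 inclusive: 569 − 371 + 1 = 199.

199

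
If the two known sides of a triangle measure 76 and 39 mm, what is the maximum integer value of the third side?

The third side must be strictly less than 76 + 39 = 115.
The largest integer below 115 is 114.

114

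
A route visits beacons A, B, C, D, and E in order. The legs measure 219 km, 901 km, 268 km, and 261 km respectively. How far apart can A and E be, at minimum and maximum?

The maximum is all hops collinear in one direction: 219 + 901 + 268 + 261 = 1649.
The longest hop is 901; the others sum to 748. Folding the others back against it leaves at least 901 − 748 = 153.

153 ≤ AE ≤ 1649 km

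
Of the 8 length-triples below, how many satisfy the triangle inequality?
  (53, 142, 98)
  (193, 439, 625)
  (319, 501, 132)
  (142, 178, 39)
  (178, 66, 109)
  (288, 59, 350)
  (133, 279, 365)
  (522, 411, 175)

5

(53,98,142): 53+98 > 142 → valid
(193,439,625): 193+439 > 625 → valid
(132,319,501): 132+319 ≤ 501 → not valid
(39,142,178): 39+142 > 178 → valid
(66,109,178): 66+109 ≤ 178 → not valid
(59,288,350): 59+288 ≤ 350 → not valid
(133,279,365): 133+279 > 365 → valid
(175,411,522): 175+411 > 522 → valid
5 of the 8 triples form a triangle.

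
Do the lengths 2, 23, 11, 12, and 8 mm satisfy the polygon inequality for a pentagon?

A pentagon exists iff every side is shorter than the sum of the others — equivalently, the longest side is less than the sum of the rest.
Longest side 23 < 33 (sum of the remaining 4), so yes.

Yes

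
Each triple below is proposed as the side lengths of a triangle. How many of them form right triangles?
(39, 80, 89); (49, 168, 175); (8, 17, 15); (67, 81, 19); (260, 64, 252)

(39,80,89): 39²+80² = 7921 = 89² → right
(49,168,175): 49²+168² = 30625 = 175² → right
(8,17,15): 8²+15² = 289 = 17² → right
(67,81,19): 19²+67² = 4850 < 6561 = 81² → obtuse
(260,64,252): 64²+252² = 67600 = 260² → right
4 of the 5 are right.

4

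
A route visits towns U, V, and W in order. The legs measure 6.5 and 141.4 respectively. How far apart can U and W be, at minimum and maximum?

By the triangle inequality, |6.5 − 141.4| ≤ UW ≤ 6.5 + 141.4.

134.9 ≤ UW ≤ 147.9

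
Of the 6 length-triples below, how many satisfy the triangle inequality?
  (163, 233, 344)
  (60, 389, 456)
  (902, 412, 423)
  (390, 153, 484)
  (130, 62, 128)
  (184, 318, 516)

(163,233,344): 163+233 > 344 → valid
(60,389,456): 60+389 ≤ 456 → not valid
(412,423,902): 412+423 ≤ 902 → not valid
(153,390,484): 153+390 > 484 → valid
(62,128,130): 62+128 > 130 → valid
(184,318,516): 184+318 ≤ 516 → not valid
3 of the 6 triples form a triangle.

3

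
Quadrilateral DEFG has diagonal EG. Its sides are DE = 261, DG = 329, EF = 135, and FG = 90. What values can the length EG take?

From triangle DEG: |261 − 329| < EG < 261 + 329, i.e. 68 < EG < 590.
From triangle FEG: 45 < EG < 225.
Both must hold, so EG lies in the intersection.

68 < EG < 225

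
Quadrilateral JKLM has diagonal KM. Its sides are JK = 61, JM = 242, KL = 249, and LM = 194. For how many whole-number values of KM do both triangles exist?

121

From triangle JKM: 181 < KM < 303.
From triangle LKM: 55 < KM < 443.
Intersection: 181 < KM < 303, so integers 182 through 302: 121 values.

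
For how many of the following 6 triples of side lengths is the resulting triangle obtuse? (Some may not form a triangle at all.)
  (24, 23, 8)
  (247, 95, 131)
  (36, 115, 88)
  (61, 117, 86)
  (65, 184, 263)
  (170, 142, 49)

3

(24,23,8): 8²+23² = 593 > 576 = 24² → acute
(247,95,131): 95+131 ≤ 247, not a triangle
(36,115,88): 36²+88² = 9040 < 13225 = 115² → obtuse
(61,117,86): 61²+86² = 11117 < 13689 = 117² → obtuse
(65,184,263): 65+184 ≤ 263, not a triangle
(170,142,49): 49²+142² = 22565 < 28900 = 170² → obtuse
3 of the 6 are obtuse.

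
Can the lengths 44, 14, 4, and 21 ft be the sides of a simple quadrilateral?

No

For a quadrilateral, each side must be shorter than the sum of the others.
Here the longest side is 44, but the remaining 3 sides sum to only 39.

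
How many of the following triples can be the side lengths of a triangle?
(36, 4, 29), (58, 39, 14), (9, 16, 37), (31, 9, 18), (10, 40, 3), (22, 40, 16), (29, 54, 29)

(4,29,36): 4+29 ≤ 36 → not valid
(14,39,58): 14+39 ≤ 58 → not valid
(9,16,37): 9+16 ≤ 37 → not valid
(9,18,31): 9+18 ≤ 31 → not valid
(3,10,40): 3+10 ≤ 40 → not valid
(16,22,40): 16+22 ≤ 40 → not valid
(29,29,54): 29+29 > 54 → valid
1 of the 7 triples forms a triangle.

1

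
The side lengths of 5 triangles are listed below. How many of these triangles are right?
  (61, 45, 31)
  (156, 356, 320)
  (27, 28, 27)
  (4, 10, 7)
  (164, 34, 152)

1

(61,45,31): 31²+45² = 2986 < 3721 = 61² → obtuse
(156,356,320): 156²+320² = 126736 = 356² → right
(27,28,27): 27²+27² = 1458 > 784 = 28² → acute
(4,10,7): 4²+7² = 65 < 100 = 10² → obtuse
(164,34,152): 34²+152² = 24260 < 26896 = 164² → obtuse
1 of the 5 is right.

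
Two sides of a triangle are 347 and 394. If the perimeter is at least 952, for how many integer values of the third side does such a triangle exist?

Triangle inequality: 47 < x < 741. Perimeter ≥ 952 gives x ≥ 952 − 347 − 394 = 211.
So 211 ≤ x < 741; integers 211 through 740: 530 values.

530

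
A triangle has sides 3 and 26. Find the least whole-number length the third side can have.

24

The third side must be strictly greater than |3 − 26| = 23.
The smallest integer above 23 is 24.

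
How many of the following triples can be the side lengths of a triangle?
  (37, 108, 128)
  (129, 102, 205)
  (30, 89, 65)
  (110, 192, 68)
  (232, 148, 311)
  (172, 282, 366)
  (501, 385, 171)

(37,108,128): 37+108 > 128 → valid
(102,129,205): 102+129 > 205 → valid
(30,65,89): 30+65 > 89 → valid
(68,110,192): 68+110 ≤ 192 → not valid
(148,232,311): 148+232 > 311 → valid
(172,282,366): 172+282 > 366 → valid
(171,385,501): 171+385 > 501 → valid
6 of the 7 triples form a triangle.

6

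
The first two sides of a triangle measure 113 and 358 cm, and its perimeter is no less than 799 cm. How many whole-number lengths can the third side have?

Triangle inequality: 245 < x < 471. Perimeter ≥ 799 gives x ≥ 799 − 113 − 358 = 328.
So 328 ≤ x < 471; integers 328 through 470: 143 values.

143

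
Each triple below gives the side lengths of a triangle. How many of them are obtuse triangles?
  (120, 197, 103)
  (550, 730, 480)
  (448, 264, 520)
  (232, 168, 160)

1

(120,197,103): 103²+120² = 25009 < 38809 = 197² → obtuse
(550,730,480): 480²+550² = 532900 = 730² → right
(448,264,520): 264²+448² = 270400 = 520² → right
(232,168,160): 160²+168² = 53824 = 232² → right
1 of the 4 is obtuse.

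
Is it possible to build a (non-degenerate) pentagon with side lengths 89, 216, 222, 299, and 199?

Yes

A pentagon exists iff every side is shorter than the sum of the others — equivalently, the longest side is less than the sum of the rest.
Longest side 299 < 726 (sum of the remaining 4), so yes.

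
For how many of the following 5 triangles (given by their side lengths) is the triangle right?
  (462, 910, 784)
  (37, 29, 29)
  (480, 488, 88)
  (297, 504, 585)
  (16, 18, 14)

(462,910,784): 462²+784² = 828100 = 910² → right
(37,29,29): 29²+29² = 1682 > 1369 = 37² → acute
(480,488,88): 88²+480² = 238144 = 488² → right
(297,504,585): 297²+504² = 342225 = 585² → right
(16,18,14): 14²+16² = 452 > 324 = 18² → acute
3 of the 5 are right.

3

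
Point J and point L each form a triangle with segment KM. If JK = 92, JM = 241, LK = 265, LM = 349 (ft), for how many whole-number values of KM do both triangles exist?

From triangle JKM: 149 < KM < 333.
From triangle LKM: 84 < KM < 614.
Intersection: 149 < KM < 333, so integers 150 through 332: 183 values.

183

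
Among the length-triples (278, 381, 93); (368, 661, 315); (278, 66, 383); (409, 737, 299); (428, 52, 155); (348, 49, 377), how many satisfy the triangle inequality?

(93,278,381): 93+278 ≤ 381 → not valid
(315,368,661): 315+368 > 661 → valid
(66,278,383): 66+278 ≤ 383 → not valid
(299,409,737): 299+409 ≤ 737 → not valid
(52,155,428): 52+155 ≤ 428 → not valid
(49,348,377): 49+348 > 377 → valid
2 of the 6 triples form a triangle.

2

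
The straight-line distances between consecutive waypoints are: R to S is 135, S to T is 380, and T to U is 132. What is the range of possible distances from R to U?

The maximum is all hops collinear in one direction: 135 + 380 + 132 = 647.
The longest hop is 380; the others sum to 267. Folding the others back against it leaves at least 380 − 267 = 113.

113 ≤ RU ≤ 647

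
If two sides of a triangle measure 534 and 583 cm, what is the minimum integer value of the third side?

The third side must be strictly greater than |534 − 583| = 49.
The smallest integer above 49 is 50.

50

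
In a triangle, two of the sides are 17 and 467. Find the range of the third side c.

By the triangle inequality, c must be less than 17 + 467 = 484 and greater than |17 − 467| = 450.

450 < c < 484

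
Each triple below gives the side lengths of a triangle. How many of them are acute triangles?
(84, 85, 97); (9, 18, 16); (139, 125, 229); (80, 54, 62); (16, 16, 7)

(84,85,97): 84²+85² = 14281 > 9409 = 97² → acute
(9,18,16): 9²+16² = 337 > 324 = 18² → acute
(139,125,229): 125²+139² = 34946 < 52441 = 229² → obtuse
(80,54,62): 54²+62² = 6760 > 6400 = 80² → acute
(16,16,7): 7²+16² = 305 > 256 = 16² → acute
4 of the 5 are acute.

4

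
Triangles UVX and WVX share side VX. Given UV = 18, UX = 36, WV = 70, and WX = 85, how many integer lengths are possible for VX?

35

From triangle UVX: 18 < VX < 54.
From triangle WVX: 15 < VX < 155.
Intersection: 18 < VX < 54, so integers 19 through 53: 35 values.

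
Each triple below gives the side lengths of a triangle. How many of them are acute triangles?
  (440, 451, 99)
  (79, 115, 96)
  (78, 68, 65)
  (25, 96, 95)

(440,451,99): 99²+440² = 203401 = 451² → right
(79,115,96): 79²+96² = 15457 > 13225 = 115² → acute
(78,68,65): 65²+68² = 8849 > 6084 = 78² → acute
(25,96,95): 25²+95² = 9650 > 9216 = 96² → acute
3 of the 4 are acute.

3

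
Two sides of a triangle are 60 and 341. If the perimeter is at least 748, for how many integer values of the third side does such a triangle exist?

54

Triangle inequality: 281 < x < 401. Perimeter ≥ 748 gives x ≥ 748 − 60 − 341 = 347.
So 347 ≤ x < 401; integers 347 through 400: 54 values.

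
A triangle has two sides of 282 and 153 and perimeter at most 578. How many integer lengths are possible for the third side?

14

Triangle inequality: 129 < x < 435. Perimeter ≤ 578 gives x ≤ 578 − 282 − 153 = 143.
So 129 < x ≤ 143; integers 130 through 143: 14 values.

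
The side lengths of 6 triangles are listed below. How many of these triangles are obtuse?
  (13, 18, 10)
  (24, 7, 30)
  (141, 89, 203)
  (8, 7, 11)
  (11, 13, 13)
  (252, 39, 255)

(13,18,10): 10²+13² = 269 < 324 = 18² → obtuse
(24,7,30): 7²+24² = 625 < 900 = 30² → obtuse
(141,89,203): 89²+141² = 27802 < 41209 = 203² → obtuse
(8,7,11): 7²+8² = 113 < 121 = 11² → obtuse
(11,13,13): 11²+13² = 290 > 169 = 13² → acute
(252,39,255): 39²+252² = 65025 = 255² → right
4 of the 6 are obtuse.

4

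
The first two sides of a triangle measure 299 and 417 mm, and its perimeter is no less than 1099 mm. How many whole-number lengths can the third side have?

Triangle inequality: 118 < x < 716. Perimeter ≥ 1099 gives x ≥ 1099 − 299 − 417 = 383.
So 383 ≤ x < 716; integers 383 through 715: 333 values.

333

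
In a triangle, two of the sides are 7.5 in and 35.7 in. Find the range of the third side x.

By the triangle inequality, x must be less than 7.5 + 35.7 = 43.2 and greater than |7.5 − 35.7| = 28.2.

28.2 < x < 43.2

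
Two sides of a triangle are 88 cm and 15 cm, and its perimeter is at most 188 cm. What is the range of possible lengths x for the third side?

73 < x ≤ 85 cm

Triangle inequality alone gives 73 < x < 103.
The perimeter condition gives x ≤ 188 − 88 − 15 = 85.
Intersecting the two: 73 < x ≤ 85.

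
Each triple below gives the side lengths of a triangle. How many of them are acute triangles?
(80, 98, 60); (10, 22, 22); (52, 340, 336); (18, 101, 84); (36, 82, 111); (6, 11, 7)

(80,98,60): 60²+80² = 10000 > 9604 = 98² → acute
(10,22,22): 10²+22² = 584 > 484 = 22² → acute
(52,340,336): 52²+336² = 115600 = 340² → right
(18,101,84): 18²+84² = 7380 < 10201 = 101² → obtuse
(36,82,111): 36²+82² = 8020 < 12321 = 111² → obtuse
(6,11,7): 6²+7² = 85 < 121 = 11² → obtuse
2 of the 6 are acute.

2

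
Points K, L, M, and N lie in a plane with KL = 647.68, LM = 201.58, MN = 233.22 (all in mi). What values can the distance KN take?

The maximum is all hops collinear in one direction: 647.68 + 201.58 + 233.22 = 1082.48.
The longest hop is 647.68; the others sum to 434.80. Folding the others back against it leaves at least 647.68 − 434.80 = 212.88.

212.88 ≤ KN ≤ 1082.48 mi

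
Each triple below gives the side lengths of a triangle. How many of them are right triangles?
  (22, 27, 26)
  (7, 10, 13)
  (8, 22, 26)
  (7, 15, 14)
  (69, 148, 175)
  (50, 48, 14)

(22,27,26): 22²+26² = 1160 > 729 = 27² → acute
(7,10,13): 7²+10² = 149 < 169 = 13² → obtuse
(8,22,26): 8²+22² = 548 < 676 = 26² → obtuse
(7,15,14): 7²+14² = 245 > 225 = 15² → acute
(69,148,175): 69²+148² = 26665 < 30625 = 175² → obtuse
(50,48,14): 14²+48² = 2500 = 50² → right
1 of the 6 is right.

1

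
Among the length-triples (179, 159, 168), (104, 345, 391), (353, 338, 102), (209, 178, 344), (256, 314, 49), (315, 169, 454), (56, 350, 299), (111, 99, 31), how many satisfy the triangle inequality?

7

(159,168,179): 159+168 > 179 → valid
(104,345,391): 104+345 > 391 → valid
(102,338,353): 102+338 > 353 → valid
(178,209,344): 178+209 > 344 → valid
(49,256,314): 49+256 ≤ 314 → not valid
(169,315,454): 169+315 > 454 → valid
(56,299,350): 56+299 > 350 → valid
(31,99,111): 31+99 > 111 → valid
7 of the 8 triples form a triangle.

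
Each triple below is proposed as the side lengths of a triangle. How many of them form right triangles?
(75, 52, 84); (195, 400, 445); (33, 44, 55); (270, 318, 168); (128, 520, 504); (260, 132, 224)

5

(75,52,84): 52²+75² = 8329 > 7056 = 84² → acute
(195,400,445): 195²+400² = 198025 = 445² → right
(33,44,55): 33²+44² = 3025 = 55² → right
(270,318,168): 168²+270² = 101124 = 318² → right
(128,520,504): 128²+504² = 270400 = 520² → right
(260,132,224): 132²+224² = 67600 = 260² → right
5 of the 6 are right.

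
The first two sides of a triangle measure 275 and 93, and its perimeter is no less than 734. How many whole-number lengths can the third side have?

Triangle inequality: 182 < x < 368. Perimeter ≥ 734 gives x ≥ 734 − 275 − 93 = 366.
So 366 ≤ x < 368; integers 366 through 367: 2 values.

2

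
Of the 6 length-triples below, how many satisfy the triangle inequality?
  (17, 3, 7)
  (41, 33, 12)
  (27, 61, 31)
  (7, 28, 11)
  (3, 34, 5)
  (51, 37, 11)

1

(3,7,17): 3+7 ≤ 17 → not valid
(12,33,41): 12+33 > 41 → valid
(27,31,61): 27+31 ≤ 61 → not valid
(7,11,28): 7+11 ≤ 28 → not valid
(3,5,34): 3+5 ≤ 34 → not valid
(11,37,51): 11+37 ≤ 51 → not valid
1 of the 6 triples forms a triangle.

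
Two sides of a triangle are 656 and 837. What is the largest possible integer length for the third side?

The third side must be strictly less than 656 + 837 = 1493.
The largest integer below 1493 is 1492.

1492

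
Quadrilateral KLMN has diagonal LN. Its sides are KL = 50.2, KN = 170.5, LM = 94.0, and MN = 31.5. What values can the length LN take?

From triangle KLN: |50.2 − 170.5| < LN < 50.2 + 170.5, i.e. 120.3 < LN < 220.7.
From triangle MLN: 62.5 < LN < 125.5.
Both must hold, so LN lies in the intersection.

120.3 < LN < 125.5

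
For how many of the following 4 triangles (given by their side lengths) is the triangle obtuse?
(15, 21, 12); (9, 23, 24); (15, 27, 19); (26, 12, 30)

3

(15,21,12): 12²+15² = 369 < 441 = 21² → obtuse
(9,23,24): 9²+23² = 610 > 576 = 24² → acute
(15,27,19): 15²+19² = 586 < 729 = 27² → obtuse
(26,12,30): 12²+26² = 820 < 900 = 30² → obtuse
3 of the 4 are obtuse.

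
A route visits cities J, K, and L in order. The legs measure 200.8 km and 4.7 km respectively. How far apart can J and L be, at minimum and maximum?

By the triangle inequality, |200.8 − 4.7| ≤ JL ≤ 200.8 + 4.7.

196.1 ≤ JL ≤ 205.5 km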